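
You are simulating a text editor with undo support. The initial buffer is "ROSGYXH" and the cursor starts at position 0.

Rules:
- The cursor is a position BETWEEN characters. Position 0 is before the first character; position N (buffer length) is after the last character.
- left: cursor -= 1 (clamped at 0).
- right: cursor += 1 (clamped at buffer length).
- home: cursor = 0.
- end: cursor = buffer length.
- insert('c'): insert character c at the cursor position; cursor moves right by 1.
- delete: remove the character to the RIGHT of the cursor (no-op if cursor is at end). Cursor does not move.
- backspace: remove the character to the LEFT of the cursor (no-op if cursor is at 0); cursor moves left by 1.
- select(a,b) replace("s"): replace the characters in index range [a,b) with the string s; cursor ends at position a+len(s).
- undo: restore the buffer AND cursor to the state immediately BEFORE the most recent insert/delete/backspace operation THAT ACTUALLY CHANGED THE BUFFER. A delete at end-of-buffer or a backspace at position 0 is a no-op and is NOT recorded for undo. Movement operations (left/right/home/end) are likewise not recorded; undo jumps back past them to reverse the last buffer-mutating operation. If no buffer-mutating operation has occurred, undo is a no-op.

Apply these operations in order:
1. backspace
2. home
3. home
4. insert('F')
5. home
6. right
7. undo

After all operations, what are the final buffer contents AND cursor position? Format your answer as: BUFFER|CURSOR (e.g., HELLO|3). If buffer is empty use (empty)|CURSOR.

After op 1 (backspace): buf='ROSGYXH' cursor=0
After op 2 (home): buf='ROSGYXH' cursor=0
After op 3 (home): buf='ROSGYXH' cursor=0
After op 4 (insert('F')): buf='FROSGYXH' cursor=1
After op 5 (home): buf='FROSGYXH' cursor=0
After op 6 (right): buf='FROSGYXH' cursor=1
After op 7 (undo): buf='ROSGYXH' cursor=0

Answer: ROSGYXH|0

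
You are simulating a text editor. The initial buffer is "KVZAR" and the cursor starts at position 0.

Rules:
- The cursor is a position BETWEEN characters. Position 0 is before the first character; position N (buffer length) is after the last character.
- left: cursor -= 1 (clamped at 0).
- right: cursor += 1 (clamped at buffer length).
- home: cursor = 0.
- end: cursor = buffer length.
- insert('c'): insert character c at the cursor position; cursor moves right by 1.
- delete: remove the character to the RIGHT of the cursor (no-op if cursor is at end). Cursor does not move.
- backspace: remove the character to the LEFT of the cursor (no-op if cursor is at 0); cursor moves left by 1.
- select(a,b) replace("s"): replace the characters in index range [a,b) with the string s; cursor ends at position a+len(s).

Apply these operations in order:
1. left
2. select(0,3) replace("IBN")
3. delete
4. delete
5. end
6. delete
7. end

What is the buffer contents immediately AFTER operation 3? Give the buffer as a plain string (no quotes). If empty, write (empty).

After op 1 (left): buf='KVZAR' cursor=0
After op 2 (select(0,3) replace("IBN")): buf='IBNAR' cursor=3
After op 3 (delete): buf='IBNR' cursor=3

Answer: IBNR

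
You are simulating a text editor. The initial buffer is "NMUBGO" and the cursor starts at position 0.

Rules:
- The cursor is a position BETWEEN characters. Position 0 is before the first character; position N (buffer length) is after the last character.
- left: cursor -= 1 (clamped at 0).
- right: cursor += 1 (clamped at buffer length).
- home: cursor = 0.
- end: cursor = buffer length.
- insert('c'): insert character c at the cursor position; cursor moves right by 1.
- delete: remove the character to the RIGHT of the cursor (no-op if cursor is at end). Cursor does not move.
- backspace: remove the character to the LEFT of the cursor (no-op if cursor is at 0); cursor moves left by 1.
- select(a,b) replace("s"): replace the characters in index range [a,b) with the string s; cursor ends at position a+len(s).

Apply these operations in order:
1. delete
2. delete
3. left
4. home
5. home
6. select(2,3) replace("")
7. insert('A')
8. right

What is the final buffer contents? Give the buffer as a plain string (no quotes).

Answer: UBAO

Derivation:
After op 1 (delete): buf='MUBGO' cursor=0
After op 2 (delete): buf='UBGO' cursor=0
After op 3 (left): buf='UBGO' cursor=0
After op 4 (home): buf='UBGO' cursor=0
After op 5 (home): buf='UBGO' cursor=0
After op 6 (select(2,3) replace("")): buf='UBO' cursor=2
After op 7 (insert('A')): buf='UBAO' cursor=3
After op 8 (right): buf='UBAO' cursor=4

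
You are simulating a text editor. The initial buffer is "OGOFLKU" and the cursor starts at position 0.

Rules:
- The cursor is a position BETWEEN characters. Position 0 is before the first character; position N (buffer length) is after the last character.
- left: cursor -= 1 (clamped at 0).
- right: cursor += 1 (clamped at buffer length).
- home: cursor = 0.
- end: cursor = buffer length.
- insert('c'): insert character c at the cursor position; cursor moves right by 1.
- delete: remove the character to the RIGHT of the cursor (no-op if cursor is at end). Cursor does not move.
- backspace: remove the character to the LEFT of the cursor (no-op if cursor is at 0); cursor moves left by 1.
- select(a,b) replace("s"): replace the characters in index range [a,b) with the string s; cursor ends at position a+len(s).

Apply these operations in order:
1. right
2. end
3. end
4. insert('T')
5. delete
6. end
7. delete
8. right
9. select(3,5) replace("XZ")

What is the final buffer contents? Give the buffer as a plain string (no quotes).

Answer: OGOXZKUT

Derivation:
After op 1 (right): buf='OGOFLKU' cursor=1
After op 2 (end): buf='OGOFLKU' cursor=7
After op 3 (end): buf='OGOFLKU' cursor=7
After op 4 (insert('T')): buf='OGOFLKUT' cursor=8
After op 5 (delete): buf='OGOFLKUT' cursor=8
After op 6 (end): buf='OGOFLKUT' cursor=8
After op 7 (delete): buf='OGOFLKUT' cursor=8
After op 8 (right): buf='OGOFLKUT' cursor=8
After op 9 (select(3,5) replace("XZ")): buf='OGOXZKUT' cursor=5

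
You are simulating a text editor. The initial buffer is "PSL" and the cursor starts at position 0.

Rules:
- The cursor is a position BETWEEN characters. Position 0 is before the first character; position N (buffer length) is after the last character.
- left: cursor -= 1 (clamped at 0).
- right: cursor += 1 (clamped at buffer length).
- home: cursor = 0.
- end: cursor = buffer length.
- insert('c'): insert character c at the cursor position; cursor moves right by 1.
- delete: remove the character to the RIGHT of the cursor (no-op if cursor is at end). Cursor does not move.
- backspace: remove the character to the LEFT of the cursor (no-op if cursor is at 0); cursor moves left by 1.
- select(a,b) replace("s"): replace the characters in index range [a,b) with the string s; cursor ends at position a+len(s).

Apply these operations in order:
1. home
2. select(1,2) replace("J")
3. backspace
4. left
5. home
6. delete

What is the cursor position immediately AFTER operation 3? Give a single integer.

After op 1 (home): buf='PSL' cursor=0
After op 2 (select(1,2) replace("J")): buf='PJL' cursor=2
After op 3 (backspace): buf='PL' cursor=1

Answer: 1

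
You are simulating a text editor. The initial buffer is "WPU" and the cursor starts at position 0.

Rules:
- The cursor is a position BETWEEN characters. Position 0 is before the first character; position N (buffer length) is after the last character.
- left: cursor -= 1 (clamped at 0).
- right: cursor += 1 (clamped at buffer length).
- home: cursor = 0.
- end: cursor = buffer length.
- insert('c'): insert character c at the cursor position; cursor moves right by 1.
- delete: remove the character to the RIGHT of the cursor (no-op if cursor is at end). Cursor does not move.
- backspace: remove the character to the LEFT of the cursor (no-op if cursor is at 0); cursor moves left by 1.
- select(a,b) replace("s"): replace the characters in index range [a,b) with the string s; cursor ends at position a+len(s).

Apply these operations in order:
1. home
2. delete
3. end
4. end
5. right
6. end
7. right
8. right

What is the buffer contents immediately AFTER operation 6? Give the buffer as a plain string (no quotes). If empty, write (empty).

Answer: PU

Derivation:
After op 1 (home): buf='WPU' cursor=0
After op 2 (delete): buf='PU' cursor=0
After op 3 (end): buf='PU' cursor=2
After op 4 (end): buf='PU' cursor=2
After op 5 (right): buf='PU' cursor=2
After op 6 (end): buf='PU' cursor=2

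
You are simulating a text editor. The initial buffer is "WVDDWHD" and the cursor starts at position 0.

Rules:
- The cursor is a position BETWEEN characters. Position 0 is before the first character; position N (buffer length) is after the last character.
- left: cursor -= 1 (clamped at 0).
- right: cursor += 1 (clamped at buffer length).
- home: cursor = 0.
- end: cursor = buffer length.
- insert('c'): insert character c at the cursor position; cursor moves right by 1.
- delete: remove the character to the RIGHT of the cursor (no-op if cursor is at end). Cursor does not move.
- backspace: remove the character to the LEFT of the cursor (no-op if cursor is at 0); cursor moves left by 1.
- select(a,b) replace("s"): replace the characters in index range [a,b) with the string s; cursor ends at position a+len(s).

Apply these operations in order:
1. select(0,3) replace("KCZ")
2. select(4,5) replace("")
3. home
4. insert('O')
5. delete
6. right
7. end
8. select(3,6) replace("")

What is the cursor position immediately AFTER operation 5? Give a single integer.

Answer: 1

Derivation:
After op 1 (select(0,3) replace("KCZ")): buf='KCZDWHD' cursor=3
After op 2 (select(4,5) replace("")): buf='KCZDHD' cursor=4
After op 3 (home): buf='KCZDHD' cursor=0
After op 4 (insert('O')): buf='OKCZDHD' cursor=1
After op 5 (delete): buf='OCZDHD' cursor=1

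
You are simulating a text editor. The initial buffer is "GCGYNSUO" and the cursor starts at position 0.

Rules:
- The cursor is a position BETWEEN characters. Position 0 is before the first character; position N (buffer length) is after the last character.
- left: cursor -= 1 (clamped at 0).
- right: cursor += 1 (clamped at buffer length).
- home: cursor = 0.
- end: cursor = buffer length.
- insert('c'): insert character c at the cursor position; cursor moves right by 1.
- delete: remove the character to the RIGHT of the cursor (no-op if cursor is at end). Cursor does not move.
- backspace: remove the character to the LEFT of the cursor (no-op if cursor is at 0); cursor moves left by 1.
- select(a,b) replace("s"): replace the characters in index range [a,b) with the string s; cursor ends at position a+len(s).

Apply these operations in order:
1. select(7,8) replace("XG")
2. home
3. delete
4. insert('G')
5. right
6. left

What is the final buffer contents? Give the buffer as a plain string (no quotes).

Answer: GCGYNSUXG

Derivation:
After op 1 (select(7,8) replace("XG")): buf='GCGYNSUXG' cursor=9
After op 2 (home): buf='GCGYNSUXG' cursor=0
After op 3 (delete): buf='CGYNSUXG' cursor=0
After op 4 (insert('G')): buf='GCGYNSUXG' cursor=1
After op 5 (right): buf='GCGYNSUXG' cursor=2
After op 6 (left): buf='GCGYNSUXG' cursor=1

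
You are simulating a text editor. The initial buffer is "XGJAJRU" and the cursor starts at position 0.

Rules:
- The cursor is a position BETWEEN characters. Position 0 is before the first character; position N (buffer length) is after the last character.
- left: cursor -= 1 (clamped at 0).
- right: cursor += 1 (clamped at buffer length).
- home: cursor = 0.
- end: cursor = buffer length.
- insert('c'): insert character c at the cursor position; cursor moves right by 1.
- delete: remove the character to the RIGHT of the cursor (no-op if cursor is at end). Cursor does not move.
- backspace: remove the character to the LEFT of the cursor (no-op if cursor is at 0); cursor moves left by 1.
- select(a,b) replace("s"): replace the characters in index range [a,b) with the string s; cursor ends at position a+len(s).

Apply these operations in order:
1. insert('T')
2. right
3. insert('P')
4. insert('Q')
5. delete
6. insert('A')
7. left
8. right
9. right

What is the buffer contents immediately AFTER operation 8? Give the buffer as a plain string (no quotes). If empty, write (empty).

After op 1 (insert('T')): buf='TXGJAJRU' cursor=1
After op 2 (right): buf='TXGJAJRU' cursor=2
After op 3 (insert('P')): buf='TXPGJAJRU' cursor=3
After op 4 (insert('Q')): buf='TXPQGJAJRU' cursor=4
After op 5 (delete): buf='TXPQJAJRU' cursor=4
After op 6 (insert('A')): buf='TXPQAJAJRU' cursor=5
After op 7 (left): buf='TXPQAJAJRU' cursor=4
After op 8 (right): buf='TXPQAJAJRU' cursor=5

Answer: TXPQAJAJRU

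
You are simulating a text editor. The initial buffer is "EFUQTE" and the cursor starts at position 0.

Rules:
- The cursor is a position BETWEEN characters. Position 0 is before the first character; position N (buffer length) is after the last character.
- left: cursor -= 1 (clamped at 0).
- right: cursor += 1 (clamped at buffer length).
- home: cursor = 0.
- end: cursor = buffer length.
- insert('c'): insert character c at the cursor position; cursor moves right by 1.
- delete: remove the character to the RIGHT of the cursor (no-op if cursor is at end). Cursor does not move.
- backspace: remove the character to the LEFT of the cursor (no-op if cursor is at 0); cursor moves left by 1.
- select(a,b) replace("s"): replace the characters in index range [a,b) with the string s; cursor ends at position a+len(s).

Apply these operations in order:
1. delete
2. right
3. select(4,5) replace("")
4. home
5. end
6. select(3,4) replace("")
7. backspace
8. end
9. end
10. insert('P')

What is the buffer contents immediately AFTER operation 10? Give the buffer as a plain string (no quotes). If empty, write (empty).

After op 1 (delete): buf='FUQTE' cursor=0
After op 2 (right): buf='FUQTE' cursor=1
After op 3 (select(4,5) replace("")): buf='FUQT' cursor=4
After op 4 (home): buf='FUQT' cursor=0
After op 5 (end): buf='FUQT' cursor=4
After op 6 (select(3,4) replace("")): buf='FUQ' cursor=3
After op 7 (backspace): buf='FU' cursor=2
After op 8 (end): buf='FU' cursor=2
After op 9 (end): buf='FU' cursor=2
After op 10 (insert('P')): buf='FUP' cursor=3

Answer: FUP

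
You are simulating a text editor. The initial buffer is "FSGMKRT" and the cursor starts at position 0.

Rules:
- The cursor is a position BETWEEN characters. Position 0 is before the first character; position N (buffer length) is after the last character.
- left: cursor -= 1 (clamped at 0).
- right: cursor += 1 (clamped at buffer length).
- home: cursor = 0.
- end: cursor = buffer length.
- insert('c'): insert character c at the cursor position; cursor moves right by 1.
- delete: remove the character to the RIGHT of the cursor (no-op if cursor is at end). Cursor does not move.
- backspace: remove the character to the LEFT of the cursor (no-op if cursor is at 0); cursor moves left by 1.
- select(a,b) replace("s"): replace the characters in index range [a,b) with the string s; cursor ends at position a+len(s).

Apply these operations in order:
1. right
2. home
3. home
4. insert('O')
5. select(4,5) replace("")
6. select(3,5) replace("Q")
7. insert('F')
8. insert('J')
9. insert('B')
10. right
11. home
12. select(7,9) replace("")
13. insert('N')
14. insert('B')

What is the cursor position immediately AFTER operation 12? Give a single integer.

After op 1 (right): buf='FSGMKRT' cursor=1
After op 2 (home): buf='FSGMKRT' cursor=0
After op 3 (home): buf='FSGMKRT' cursor=0
After op 4 (insert('O')): buf='OFSGMKRT' cursor=1
After op 5 (select(4,5) replace("")): buf='OFSGKRT' cursor=4
After op 6 (select(3,5) replace("Q")): buf='OFSQRT' cursor=4
After op 7 (insert('F')): buf='OFSQFRT' cursor=5
After op 8 (insert('J')): buf='OFSQFJRT' cursor=6
After op 9 (insert('B')): buf='OFSQFJBRT' cursor=7
After op 10 (right): buf='OFSQFJBRT' cursor=8
After op 11 (home): buf='OFSQFJBRT' cursor=0
After op 12 (select(7,9) replace("")): buf='OFSQFJB' cursor=7

Answer: 7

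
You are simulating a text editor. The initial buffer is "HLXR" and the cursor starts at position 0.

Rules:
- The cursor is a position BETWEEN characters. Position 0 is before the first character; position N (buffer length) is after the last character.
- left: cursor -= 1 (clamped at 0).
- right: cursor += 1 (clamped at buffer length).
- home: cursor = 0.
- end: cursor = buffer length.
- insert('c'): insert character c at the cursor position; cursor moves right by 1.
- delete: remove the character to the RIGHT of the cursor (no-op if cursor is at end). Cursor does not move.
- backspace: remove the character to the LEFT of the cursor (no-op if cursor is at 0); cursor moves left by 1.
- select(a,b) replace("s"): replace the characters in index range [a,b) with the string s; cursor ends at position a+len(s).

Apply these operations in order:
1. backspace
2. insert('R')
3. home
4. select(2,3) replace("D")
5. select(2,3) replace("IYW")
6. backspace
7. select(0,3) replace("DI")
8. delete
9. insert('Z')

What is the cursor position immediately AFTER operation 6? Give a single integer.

Answer: 4

Derivation:
After op 1 (backspace): buf='HLXR' cursor=0
After op 2 (insert('R')): buf='RHLXR' cursor=1
After op 3 (home): buf='RHLXR' cursor=0
After op 4 (select(2,3) replace("D")): buf='RHDXR' cursor=3
After op 5 (select(2,3) replace("IYW")): buf='RHIYWXR' cursor=5
After op 6 (backspace): buf='RHIYXR' cursor=4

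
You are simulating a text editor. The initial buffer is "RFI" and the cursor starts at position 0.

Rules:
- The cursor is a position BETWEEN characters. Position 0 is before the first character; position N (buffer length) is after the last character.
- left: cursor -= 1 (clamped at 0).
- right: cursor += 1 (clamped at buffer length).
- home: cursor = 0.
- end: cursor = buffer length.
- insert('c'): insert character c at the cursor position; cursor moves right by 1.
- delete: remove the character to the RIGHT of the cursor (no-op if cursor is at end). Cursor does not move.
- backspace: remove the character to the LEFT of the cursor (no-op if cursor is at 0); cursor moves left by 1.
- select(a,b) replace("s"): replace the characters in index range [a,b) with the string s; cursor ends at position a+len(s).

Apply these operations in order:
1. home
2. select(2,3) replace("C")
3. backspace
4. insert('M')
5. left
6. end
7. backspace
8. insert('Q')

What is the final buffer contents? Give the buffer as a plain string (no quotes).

After op 1 (home): buf='RFI' cursor=0
After op 2 (select(2,3) replace("C")): buf='RFC' cursor=3
After op 3 (backspace): buf='RF' cursor=2
After op 4 (insert('M')): buf='RFM' cursor=3
After op 5 (left): buf='RFM' cursor=2
After op 6 (end): buf='RFM' cursor=3
After op 7 (backspace): buf='RF' cursor=2
After op 8 (insert('Q')): buf='RFQ' cursor=3

Answer: RFQ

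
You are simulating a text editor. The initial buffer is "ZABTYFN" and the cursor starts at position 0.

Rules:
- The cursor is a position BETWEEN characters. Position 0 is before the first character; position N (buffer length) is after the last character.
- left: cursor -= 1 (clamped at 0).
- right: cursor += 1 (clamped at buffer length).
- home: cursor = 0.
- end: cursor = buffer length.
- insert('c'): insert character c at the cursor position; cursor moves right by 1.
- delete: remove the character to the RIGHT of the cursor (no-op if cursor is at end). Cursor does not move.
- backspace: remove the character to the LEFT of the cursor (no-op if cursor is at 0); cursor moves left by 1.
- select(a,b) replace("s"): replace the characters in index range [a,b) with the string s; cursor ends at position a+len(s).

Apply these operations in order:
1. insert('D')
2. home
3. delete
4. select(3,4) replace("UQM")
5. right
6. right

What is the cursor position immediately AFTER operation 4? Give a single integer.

Answer: 6

Derivation:
After op 1 (insert('D')): buf='DZABTYFN' cursor=1
After op 2 (home): buf='DZABTYFN' cursor=0
After op 3 (delete): buf='ZABTYFN' cursor=0
After op 4 (select(3,4) replace("UQM")): buf='ZABUQMYFN' cursor=6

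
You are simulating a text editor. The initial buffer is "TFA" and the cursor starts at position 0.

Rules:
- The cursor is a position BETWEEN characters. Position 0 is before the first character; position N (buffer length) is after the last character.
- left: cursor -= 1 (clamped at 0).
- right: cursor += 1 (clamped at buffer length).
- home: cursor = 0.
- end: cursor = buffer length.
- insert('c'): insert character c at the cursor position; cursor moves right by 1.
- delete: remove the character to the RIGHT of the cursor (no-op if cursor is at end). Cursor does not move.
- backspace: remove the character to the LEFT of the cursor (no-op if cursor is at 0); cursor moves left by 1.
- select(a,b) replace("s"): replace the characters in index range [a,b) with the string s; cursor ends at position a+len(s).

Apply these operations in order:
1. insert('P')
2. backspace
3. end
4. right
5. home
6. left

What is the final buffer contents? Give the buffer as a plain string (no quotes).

After op 1 (insert('P')): buf='PTFA' cursor=1
After op 2 (backspace): buf='TFA' cursor=0
After op 3 (end): buf='TFA' cursor=3
After op 4 (right): buf='TFA' cursor=3
After op 5 (home): buf='TFA' cursor=0
After op 6 (left): buf='TFA' cursor=0

Answer: TFA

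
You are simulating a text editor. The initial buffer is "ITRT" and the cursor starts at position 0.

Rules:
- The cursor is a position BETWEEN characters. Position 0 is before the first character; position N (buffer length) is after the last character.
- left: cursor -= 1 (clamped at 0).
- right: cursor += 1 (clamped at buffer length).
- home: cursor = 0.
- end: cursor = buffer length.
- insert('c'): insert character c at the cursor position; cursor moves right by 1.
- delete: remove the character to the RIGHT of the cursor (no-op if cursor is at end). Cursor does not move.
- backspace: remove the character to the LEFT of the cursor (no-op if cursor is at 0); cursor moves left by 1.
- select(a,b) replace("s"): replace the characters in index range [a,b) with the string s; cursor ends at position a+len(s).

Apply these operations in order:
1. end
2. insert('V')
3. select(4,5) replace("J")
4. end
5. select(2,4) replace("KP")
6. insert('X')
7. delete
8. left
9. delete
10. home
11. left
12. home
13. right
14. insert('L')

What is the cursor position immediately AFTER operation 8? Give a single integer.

Answer: 4

Derivation:
After op 1 (end): buf='ITRT' cursor=4
After op 2 (insert('V')): buf='ITRTV' cursor=5
After op 3 (select(4,5) replace("J")): buf='ITRTJ' cursor=5
After op 4 (end): buf='ITRTJ' cursor=5
After op 5 (select(2,4) replace("KP")): buf='ITKPJ' cursor=4
After op 6 (insert('X')): buf='ITKPXJ' cursor=5
After op 7 (delete): buf='ITKPX' cursor=5
After op 8 (left): buf='ITKPX' cursor=4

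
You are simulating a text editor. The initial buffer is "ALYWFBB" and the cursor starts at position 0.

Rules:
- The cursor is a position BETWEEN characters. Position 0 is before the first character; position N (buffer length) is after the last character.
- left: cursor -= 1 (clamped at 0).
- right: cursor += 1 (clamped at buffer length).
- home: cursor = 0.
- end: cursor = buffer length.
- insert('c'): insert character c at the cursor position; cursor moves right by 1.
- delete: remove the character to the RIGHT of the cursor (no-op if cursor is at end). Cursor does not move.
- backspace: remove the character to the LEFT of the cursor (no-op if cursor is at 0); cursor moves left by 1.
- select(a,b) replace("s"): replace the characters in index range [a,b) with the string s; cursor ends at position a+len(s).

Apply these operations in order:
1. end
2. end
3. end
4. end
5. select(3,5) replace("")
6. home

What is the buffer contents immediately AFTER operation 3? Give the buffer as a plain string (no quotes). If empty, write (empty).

Answer: ALYWFBB

Derivation:
After op 1 (end): buf='ALYWFBB' cursor=7
After op 2 (end): buf='ALYWFBB' cursor=7
After op 3 (end): buf='ALYWFBB' cursor=7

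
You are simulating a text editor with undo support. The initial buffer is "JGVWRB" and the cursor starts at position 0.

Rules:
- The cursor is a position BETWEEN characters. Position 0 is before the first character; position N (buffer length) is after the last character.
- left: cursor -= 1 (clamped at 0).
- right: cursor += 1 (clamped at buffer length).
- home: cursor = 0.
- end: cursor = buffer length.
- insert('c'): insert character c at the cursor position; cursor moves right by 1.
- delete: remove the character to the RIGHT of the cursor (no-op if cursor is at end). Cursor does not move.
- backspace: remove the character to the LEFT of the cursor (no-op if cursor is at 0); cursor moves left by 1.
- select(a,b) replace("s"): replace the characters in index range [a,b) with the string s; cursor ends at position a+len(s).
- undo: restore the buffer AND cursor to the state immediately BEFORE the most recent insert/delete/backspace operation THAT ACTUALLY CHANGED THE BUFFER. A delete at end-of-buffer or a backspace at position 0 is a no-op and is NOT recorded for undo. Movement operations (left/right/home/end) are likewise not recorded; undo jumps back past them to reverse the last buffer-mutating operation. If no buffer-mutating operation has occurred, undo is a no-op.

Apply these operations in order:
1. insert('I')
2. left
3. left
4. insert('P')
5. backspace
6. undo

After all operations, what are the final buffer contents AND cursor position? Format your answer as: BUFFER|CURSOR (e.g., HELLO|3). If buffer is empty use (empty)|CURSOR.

After op 1 (insert('I')): buf='IJGVWRB' cursor=1
After op 2 (left): buf='IJGVWRB' cursor=0
After op 3 (left): buf='IJGVWRB' cursor=0
After op 4 (insert('P')): buf='PIJGVWRB' cursor=1
After op 5 (backspace): buf='IJGVWRB' cursor=0
After op 6 (undo): buf='PIJGVWRB' cursor=1

Answer: PIJGVWRB|1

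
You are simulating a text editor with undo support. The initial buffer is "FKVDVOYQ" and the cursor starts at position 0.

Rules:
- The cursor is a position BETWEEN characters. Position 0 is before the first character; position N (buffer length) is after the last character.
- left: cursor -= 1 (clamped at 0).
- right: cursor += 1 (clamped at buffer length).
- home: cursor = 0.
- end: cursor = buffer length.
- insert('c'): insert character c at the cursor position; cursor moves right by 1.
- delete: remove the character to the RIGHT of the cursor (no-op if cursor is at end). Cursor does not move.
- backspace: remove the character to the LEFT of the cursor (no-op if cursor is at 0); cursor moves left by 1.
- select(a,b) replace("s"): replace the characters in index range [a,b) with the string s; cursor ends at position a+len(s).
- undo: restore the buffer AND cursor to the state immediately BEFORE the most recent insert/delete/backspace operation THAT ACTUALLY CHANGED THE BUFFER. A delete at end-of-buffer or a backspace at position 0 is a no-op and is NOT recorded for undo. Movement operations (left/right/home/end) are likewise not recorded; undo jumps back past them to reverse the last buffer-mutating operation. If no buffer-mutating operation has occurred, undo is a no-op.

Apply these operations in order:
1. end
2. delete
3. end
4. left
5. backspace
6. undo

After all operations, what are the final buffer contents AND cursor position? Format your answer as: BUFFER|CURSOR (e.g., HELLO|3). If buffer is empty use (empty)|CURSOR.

After op 1 (end): buf='FKVDVOYQ' cursor=8
After op 2 (delete): buf='FKVDVOYQ' cursor=8
After op 3 (end): buf='FKVDVOYQ' cursor=8
After op 4 (left): buf='FKVDVOYQ' cursor=7
After op 5 (backspace): buf='FKVDVOQ' cursor=6
After op 6 (undo): buf='FKVDVOYQ' cursor=7

Answer: FKVDVOYQ|7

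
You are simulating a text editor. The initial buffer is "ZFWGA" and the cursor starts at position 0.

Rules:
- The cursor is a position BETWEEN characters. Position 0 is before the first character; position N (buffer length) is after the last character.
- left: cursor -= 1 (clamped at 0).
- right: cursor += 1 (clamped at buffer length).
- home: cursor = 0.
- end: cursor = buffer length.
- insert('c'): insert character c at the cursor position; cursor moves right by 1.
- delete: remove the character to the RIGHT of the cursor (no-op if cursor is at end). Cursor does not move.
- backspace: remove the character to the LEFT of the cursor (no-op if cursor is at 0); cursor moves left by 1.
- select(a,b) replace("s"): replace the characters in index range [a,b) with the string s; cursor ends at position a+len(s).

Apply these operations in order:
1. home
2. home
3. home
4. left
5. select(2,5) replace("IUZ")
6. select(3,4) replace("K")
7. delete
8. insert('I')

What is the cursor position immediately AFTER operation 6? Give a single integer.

After op 1 (home): buf='ZFWGA' cursor=0
After op 2 (home): buf='ZFWGA' cursor=0
After op 3 (home): buf='ZFWGA' cursor=0
After op 4 (left): buf='ZFWGA' cursor=0
After op 5 (select(2,5) replace("IUZ")): buf='ZFIUZ' cursor=5
After op 6 (select(3,4) replace("K")): buf='ZFIKZ' cursor=4

Answer: 4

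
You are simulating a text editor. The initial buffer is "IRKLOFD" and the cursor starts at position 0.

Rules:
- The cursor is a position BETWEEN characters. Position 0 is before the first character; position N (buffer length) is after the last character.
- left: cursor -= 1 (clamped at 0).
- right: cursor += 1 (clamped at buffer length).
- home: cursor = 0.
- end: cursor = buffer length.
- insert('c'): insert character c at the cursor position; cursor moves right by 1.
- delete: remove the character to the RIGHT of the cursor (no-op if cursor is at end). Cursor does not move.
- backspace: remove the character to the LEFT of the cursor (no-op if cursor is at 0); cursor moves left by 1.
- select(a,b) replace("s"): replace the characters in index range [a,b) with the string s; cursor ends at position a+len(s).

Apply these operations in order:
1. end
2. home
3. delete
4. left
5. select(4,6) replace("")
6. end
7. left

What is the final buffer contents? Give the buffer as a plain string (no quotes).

After op 1 (end): buf='IRKLOFD' cursor=7
After op 2 (home): buf='IRKLOFD' cursor=0
After op 3 (delete): buf='RKLOFD' cursor=0
After op 4 (left): buf='RKLOFD' cursor=0
After op 5 (select(4,6) replace("")): buf='RKLO' cursor=4
After op 6 (end): buf='RKLO' cursor=4
After op 7 (left): buf='RKLO' cursor=3

Answer: RKLO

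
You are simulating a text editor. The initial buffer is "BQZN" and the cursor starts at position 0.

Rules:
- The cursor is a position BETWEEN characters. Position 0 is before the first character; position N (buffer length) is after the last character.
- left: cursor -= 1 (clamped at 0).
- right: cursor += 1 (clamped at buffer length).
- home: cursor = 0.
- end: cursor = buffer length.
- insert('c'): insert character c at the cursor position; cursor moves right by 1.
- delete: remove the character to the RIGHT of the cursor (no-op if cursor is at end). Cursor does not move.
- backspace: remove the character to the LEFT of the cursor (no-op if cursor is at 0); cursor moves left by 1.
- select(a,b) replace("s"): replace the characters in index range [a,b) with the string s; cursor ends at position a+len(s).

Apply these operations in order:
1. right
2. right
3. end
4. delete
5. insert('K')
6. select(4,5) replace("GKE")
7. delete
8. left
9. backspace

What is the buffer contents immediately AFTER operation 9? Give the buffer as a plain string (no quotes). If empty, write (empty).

After op 1 (right): buf='BQZN' cursor=1
After op 2 (right): buf='BQZN' cursor=2
After op 3 (end): buf='BQZN' cursor=4
After op 4 (delete): buf='BQZN' cursor=4
After op 5 (insert('K')): buf='BQZNK' cursor=5
After op 6 (select(4,5) replace("GKE")): buf='BQZNGKE' cursor=7
After op 7 (delete): buf='BQZNGKE' cursor=7
After op 8 (left): buf='BQZNGKE' cursor=6
After op 9 (backspace): buf='BQZNGE' cursor=5

Answer: BQZNGE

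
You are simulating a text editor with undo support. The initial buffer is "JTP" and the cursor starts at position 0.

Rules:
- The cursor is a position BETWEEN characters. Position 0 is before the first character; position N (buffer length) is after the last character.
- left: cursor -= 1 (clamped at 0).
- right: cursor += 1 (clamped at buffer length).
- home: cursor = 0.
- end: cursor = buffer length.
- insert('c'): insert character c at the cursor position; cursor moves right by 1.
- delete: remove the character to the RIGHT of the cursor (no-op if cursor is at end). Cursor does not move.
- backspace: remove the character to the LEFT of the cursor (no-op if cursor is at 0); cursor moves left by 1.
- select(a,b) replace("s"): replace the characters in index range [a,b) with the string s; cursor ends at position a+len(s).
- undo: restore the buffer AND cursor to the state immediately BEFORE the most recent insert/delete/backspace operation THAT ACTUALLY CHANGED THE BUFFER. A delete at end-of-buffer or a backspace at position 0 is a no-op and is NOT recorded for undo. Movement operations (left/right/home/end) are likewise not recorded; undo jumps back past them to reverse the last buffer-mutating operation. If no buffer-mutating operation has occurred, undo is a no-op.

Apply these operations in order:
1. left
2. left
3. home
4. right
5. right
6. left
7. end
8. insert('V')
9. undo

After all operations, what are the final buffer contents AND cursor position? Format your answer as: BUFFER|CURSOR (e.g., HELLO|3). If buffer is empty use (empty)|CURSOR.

After op 1 (left): buf='JTP' cursor=0
After op 2 (left): buf='JTP' cursor=0
After op 3 (home): buf='JTP' cursor=0
After op 4 (right): buf='JTP' cursor=1
After op 5 (right): buf='JTP' cursor=2
After op 6 (left): buf='JTP' cursor=1
After op 7 (end): buf='JTP' cursor=3
After op 8 (insert('V')): buf='JTPV' cursor=4
After op 9 (undo): buf='JTP' cursor=3

Answer: JTP|3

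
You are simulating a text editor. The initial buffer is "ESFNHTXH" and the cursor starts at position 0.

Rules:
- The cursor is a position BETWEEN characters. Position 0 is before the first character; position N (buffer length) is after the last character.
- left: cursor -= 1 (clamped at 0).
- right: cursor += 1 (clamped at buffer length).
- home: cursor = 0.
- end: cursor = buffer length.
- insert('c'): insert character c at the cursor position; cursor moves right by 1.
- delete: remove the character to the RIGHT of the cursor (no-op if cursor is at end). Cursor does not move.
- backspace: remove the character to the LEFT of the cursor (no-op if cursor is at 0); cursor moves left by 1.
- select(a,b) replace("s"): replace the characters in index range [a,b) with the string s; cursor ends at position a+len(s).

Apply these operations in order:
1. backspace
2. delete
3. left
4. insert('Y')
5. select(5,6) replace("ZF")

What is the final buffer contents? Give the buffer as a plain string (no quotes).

Answer: YSFNHZFXH

Derivation:
After op 1 (backspace): buf='ESFNHTXH' cursor=0
After op 2 (delete): buf='SFNHTXH' cursor=0
After op 3 (left): buf='SFNHTXH' cursor=0
After op 4 (insert('Y')): buf='YSFNHTXH' cursor=1
After op 5 (select(5,6) replace("ZF")): buf='YSFNHZFXH' cursor=7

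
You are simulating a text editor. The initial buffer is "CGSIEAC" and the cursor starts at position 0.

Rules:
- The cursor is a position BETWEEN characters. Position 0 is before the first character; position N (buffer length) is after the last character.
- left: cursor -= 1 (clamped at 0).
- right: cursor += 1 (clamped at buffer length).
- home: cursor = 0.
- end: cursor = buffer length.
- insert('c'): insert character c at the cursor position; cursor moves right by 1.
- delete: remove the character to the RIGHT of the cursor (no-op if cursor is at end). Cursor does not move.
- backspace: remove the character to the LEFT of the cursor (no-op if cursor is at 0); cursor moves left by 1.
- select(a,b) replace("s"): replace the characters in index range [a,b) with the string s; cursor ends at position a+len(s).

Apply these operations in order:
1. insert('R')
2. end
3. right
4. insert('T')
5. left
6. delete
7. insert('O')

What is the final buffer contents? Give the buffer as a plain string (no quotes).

After op 1 (insert('R')): buf='RCGSIEAC' cursor=1
After op 2 (end): buf='RCGSIEAC' cursor=8
After op 3 (right): buf='RCGSIEAC' cursor=8
After op 4 (insert('T')): buf='RCGSIEACT' cursor=9
After op 5 (left): buf='RCGSIEACT' cursor=8
After op 6 (delete): buf='RCGSIEAC' cursor=8
After op 7 (insert('O')): buf='RCGSIEACO' cursor=9

Answer: RCGSIEACO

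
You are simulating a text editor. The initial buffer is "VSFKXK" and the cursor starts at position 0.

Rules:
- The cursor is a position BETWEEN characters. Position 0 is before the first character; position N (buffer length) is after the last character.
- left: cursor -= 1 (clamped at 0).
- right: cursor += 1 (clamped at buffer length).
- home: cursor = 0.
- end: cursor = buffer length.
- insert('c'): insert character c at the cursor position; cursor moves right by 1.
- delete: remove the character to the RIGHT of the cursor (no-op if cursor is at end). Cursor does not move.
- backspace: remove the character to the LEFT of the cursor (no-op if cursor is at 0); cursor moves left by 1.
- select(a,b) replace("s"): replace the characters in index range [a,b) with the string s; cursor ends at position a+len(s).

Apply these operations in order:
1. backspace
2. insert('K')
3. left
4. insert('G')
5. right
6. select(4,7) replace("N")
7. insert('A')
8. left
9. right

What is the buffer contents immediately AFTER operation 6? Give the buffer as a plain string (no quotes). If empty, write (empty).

Answer: GKVSNK

Derivation:
After op 1 (backspace): buf='VSFKXK' cursor=0
After op 2 (insert('K')): buf='KVSFKXK' cursor=1
After op 3 (left): buf='KVSFKXK' cursor=0
After op 4 (insert('G')): buf='GKVSFKXK' cursor=1
After op 5 (right): buf='GKVSFKXK' cursor=2
After op 6 (select(4,7) replace("N")): buf='GKVSNK' cursor=5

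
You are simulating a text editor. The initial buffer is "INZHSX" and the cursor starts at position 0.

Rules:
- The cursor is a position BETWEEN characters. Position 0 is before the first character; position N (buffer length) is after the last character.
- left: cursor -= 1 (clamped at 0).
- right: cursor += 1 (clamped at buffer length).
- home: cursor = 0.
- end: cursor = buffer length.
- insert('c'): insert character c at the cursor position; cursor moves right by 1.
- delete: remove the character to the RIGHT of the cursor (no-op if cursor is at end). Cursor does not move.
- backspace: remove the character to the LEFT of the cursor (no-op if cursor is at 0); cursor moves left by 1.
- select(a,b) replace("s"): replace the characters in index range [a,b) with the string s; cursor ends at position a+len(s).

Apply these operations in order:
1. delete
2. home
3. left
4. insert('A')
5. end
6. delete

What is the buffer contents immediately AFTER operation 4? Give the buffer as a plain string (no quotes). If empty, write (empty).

After op 1 (delete): buf='NZHSX' cursor=0
After op 2 (home): buf='NZHSX' cursor=0
After op 3 (left): buf='NZHSX' cursor=0
After op 4 (insert('A')): buf='ANZHSX' cursor=1

Answer: ANZHSX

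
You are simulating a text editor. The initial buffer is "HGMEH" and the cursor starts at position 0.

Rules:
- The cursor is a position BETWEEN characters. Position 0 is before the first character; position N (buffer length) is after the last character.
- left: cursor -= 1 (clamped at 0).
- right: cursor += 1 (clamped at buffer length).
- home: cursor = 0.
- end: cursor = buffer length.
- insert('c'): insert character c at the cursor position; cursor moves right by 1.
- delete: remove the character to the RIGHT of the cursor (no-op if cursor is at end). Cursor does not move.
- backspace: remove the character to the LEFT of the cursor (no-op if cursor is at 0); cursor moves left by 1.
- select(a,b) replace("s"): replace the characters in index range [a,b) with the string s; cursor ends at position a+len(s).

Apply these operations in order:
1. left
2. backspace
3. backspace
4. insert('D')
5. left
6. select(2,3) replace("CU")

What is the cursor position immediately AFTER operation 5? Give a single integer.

After op 1 (left): buf='HGMEH' cursor=0
After op 2 (backspace): buf='HGMEH' cursor=0
After op 3 (backspace): buf='HGMEH' cursor=0
After op 4 (insert('D')): buf='DHGMEH' cursor=1
After op 5 (left): buf='DHGMEH' cursor=0

Answer: 0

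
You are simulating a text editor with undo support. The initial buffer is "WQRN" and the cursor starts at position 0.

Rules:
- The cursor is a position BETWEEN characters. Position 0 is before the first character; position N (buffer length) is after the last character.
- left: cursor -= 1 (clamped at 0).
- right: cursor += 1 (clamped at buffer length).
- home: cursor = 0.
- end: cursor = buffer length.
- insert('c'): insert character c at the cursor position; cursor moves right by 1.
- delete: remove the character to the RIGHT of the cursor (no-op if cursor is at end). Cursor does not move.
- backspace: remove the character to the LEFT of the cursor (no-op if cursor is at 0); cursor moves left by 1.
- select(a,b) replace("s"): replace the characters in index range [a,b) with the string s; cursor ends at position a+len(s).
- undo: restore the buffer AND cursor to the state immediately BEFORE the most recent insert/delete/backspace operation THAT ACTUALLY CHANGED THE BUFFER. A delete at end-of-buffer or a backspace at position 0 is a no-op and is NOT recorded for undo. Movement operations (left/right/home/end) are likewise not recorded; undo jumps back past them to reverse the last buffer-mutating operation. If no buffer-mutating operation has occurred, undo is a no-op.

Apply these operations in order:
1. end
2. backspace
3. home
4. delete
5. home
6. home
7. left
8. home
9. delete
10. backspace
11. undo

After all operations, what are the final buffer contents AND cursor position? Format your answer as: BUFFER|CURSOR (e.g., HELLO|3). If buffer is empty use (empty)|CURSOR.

After op 1 (end): buf='WQRN' cursor=4
After op 2 (backspace): buf='WQR' cursor=3
After op 3 (home): buf='WQR' cursor=0
After op 4 (delete): buf='QR' cursor=0
After op 5 (home): buf='QR' cursor=0
After op 6 (home): buf='QR' cursor=0
After op 7 (left): buf='QR' cursor=0
After op 8 (home): buf='QR' cursor=0
After op 9 (delete): buf='R' cursor=0
After op 10 (backspace): buf='R' cursor=0
After op 11 (undo): buf='QR' cursor=0

Answer: QR|0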